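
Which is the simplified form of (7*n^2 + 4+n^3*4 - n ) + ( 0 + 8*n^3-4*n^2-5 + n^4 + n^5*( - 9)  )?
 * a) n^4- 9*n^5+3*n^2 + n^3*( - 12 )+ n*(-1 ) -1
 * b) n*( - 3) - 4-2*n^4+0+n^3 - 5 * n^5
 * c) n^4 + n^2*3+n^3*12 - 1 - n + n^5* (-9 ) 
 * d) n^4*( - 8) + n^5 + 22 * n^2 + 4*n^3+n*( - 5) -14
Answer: c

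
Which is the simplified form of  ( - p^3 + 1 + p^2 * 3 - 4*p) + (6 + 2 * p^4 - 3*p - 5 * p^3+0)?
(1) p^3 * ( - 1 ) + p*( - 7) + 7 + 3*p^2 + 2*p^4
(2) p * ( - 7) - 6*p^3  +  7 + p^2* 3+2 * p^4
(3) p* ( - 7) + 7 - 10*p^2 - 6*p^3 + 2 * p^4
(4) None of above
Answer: 2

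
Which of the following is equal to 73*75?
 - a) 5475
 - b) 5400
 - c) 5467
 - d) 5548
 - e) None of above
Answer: a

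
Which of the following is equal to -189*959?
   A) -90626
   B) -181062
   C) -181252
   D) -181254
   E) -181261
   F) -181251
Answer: F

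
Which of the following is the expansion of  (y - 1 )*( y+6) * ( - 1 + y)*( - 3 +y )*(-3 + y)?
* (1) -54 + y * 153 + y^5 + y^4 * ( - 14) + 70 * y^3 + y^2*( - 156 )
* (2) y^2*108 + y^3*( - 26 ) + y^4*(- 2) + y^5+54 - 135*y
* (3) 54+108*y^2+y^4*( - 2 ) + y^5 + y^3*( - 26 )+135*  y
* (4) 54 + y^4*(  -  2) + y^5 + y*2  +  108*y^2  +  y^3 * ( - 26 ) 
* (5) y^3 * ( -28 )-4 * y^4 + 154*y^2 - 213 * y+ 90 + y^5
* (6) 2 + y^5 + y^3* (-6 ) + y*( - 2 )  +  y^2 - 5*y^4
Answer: 2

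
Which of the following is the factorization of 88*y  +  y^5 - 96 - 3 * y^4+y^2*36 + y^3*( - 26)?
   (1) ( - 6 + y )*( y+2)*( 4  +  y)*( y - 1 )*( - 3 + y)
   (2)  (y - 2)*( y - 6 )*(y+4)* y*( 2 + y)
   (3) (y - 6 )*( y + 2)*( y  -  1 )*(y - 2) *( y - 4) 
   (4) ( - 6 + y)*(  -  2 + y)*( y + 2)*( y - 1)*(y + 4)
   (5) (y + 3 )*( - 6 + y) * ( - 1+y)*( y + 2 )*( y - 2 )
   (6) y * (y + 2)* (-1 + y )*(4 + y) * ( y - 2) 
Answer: 4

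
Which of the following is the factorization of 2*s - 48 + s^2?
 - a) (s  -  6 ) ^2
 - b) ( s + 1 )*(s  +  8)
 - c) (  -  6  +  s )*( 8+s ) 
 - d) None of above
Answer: c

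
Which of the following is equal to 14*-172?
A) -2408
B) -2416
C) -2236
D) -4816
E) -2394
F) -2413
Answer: A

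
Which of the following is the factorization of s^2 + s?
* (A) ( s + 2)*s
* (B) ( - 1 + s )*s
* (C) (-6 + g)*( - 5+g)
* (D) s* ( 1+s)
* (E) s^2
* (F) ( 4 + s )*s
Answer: D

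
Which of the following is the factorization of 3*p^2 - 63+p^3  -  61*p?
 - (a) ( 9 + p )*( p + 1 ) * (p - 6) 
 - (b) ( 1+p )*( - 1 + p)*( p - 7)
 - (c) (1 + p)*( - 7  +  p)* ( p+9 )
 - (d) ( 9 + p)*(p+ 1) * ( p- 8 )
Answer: c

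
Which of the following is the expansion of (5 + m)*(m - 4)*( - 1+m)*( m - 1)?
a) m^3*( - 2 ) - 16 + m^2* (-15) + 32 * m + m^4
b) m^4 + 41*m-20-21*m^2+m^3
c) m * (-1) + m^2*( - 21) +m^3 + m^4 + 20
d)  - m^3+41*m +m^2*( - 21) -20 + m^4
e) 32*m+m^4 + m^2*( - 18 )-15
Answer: d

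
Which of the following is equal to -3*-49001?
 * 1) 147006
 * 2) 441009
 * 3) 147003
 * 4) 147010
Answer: 3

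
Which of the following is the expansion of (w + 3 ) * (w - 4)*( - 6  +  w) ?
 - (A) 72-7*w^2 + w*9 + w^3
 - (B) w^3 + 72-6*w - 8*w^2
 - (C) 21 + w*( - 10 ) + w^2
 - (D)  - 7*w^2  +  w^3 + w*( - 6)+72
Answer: D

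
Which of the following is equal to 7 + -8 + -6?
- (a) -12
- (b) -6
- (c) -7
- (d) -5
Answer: c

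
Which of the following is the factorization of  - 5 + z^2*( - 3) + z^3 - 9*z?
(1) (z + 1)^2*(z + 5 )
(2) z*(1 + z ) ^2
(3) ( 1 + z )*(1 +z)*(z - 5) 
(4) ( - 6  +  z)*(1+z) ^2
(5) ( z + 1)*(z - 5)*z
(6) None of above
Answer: 3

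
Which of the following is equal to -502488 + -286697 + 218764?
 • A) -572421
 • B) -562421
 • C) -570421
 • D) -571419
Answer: C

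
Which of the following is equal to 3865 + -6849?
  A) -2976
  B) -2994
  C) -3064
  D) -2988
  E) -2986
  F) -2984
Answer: F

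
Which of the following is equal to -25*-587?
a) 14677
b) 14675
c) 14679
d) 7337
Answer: b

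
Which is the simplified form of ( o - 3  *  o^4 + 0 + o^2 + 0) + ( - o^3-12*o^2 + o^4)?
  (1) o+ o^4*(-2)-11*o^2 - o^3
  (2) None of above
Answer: 1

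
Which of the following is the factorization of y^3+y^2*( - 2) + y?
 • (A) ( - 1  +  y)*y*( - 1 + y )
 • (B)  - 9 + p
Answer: A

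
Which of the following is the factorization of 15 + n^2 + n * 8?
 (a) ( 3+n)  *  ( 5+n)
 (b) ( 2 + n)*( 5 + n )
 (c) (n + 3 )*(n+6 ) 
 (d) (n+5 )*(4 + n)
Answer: a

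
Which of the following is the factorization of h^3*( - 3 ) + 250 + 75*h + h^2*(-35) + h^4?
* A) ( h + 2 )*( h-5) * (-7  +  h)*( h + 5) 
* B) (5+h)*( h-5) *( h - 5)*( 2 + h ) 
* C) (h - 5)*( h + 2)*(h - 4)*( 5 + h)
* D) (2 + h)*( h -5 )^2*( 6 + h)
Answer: B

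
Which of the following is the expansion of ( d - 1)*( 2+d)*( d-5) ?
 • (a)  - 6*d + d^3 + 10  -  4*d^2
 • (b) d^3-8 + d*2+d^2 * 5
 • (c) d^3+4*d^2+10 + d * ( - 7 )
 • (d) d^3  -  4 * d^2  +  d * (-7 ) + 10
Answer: d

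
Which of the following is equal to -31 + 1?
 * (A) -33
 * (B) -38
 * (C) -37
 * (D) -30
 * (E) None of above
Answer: D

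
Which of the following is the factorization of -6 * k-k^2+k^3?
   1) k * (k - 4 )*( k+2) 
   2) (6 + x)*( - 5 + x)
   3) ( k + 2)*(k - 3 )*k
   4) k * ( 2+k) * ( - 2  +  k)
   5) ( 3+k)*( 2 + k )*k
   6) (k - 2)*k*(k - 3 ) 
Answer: 3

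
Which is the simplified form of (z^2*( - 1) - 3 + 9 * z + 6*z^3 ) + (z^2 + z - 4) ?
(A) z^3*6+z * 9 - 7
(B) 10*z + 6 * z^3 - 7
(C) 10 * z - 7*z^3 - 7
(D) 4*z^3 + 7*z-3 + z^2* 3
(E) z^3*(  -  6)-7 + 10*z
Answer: B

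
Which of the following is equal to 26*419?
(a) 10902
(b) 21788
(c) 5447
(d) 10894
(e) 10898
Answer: d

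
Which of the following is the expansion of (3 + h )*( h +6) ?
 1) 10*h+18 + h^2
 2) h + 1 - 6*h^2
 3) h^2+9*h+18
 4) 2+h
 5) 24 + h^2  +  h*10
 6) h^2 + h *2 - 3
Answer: 3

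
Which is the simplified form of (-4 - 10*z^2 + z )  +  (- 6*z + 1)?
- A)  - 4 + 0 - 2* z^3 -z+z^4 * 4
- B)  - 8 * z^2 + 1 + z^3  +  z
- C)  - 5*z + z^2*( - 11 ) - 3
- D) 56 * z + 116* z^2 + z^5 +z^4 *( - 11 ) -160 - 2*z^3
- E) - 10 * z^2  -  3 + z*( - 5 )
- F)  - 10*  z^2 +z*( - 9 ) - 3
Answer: E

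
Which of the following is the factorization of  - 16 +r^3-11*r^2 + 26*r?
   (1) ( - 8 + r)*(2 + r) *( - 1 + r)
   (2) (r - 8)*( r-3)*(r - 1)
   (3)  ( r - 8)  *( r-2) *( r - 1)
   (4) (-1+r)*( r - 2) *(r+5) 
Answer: 3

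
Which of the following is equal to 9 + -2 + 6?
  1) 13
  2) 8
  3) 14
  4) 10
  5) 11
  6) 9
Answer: 1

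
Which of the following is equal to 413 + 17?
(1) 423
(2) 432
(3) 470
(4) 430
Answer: 4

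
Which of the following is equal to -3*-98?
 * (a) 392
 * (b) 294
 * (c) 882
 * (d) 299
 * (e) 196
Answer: b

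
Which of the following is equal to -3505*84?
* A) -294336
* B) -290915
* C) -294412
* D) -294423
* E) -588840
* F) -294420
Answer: F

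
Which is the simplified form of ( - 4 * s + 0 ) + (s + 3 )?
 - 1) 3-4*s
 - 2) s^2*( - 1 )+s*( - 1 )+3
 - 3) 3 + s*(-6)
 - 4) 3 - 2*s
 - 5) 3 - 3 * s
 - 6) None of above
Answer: 5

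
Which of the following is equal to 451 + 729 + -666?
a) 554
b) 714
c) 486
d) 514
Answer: d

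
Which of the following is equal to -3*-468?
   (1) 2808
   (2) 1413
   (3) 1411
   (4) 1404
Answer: 4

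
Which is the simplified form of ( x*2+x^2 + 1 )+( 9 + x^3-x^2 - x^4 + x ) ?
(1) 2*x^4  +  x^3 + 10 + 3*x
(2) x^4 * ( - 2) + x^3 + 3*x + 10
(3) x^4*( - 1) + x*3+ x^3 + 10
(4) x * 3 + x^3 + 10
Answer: 3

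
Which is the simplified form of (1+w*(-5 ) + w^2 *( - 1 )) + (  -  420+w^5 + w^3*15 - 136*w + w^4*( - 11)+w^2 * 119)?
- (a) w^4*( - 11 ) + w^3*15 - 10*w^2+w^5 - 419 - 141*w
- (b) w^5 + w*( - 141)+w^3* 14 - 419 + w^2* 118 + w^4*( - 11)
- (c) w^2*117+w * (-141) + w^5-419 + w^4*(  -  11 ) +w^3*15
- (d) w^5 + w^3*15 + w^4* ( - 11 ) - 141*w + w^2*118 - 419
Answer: d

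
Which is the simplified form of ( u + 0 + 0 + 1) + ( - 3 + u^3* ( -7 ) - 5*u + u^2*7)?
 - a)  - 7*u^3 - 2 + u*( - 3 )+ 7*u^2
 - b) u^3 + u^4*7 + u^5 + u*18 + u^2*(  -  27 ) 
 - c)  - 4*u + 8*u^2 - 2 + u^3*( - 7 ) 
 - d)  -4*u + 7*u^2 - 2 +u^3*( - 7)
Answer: d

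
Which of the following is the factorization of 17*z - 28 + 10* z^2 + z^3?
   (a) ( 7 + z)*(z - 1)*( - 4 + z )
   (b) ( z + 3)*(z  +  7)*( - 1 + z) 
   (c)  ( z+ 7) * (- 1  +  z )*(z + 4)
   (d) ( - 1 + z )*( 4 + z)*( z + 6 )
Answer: c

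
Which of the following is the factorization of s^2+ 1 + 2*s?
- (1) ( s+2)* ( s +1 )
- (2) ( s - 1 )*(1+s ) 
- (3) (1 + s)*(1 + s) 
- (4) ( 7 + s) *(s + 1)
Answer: 3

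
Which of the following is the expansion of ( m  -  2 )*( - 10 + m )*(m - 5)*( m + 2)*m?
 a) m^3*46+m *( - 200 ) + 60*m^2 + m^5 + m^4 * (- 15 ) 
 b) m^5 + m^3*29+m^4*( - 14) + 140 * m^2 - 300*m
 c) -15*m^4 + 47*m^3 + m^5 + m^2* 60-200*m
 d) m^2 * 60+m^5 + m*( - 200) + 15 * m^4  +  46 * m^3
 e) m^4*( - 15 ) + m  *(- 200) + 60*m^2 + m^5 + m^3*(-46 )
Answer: a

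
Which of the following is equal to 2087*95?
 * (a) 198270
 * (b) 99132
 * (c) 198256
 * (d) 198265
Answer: d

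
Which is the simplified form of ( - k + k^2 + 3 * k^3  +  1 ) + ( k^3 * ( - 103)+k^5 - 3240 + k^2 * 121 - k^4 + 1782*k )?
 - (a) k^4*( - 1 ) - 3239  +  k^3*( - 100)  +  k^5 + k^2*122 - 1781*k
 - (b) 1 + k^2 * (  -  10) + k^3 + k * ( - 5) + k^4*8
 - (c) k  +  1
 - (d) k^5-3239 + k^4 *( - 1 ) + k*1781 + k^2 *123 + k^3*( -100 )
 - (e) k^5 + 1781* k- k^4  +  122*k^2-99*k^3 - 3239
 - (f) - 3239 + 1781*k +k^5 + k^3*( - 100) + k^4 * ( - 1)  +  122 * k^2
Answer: f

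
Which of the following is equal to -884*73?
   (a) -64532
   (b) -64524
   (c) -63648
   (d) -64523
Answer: a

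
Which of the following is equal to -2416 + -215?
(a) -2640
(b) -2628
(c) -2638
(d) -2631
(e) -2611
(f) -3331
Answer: d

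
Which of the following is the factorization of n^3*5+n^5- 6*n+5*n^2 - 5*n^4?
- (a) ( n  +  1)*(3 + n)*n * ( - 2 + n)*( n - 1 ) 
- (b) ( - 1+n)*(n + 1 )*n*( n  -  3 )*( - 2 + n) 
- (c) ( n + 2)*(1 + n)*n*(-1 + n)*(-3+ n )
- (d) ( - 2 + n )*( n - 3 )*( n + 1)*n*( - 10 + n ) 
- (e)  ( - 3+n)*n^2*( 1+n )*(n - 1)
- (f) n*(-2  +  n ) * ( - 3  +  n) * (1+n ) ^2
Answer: b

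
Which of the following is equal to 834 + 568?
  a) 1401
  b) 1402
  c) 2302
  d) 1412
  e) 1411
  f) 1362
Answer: b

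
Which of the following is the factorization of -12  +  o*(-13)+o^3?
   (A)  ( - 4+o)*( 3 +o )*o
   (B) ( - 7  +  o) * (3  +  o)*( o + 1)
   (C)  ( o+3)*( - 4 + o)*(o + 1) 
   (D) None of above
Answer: C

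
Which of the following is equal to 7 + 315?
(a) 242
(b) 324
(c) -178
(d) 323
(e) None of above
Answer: e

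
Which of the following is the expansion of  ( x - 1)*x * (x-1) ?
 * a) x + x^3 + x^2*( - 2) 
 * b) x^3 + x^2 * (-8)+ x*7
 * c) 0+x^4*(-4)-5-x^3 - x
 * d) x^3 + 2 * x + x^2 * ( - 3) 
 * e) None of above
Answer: a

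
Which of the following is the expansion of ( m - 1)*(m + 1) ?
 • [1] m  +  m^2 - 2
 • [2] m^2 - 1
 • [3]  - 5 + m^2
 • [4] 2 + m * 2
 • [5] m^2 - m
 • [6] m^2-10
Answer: 2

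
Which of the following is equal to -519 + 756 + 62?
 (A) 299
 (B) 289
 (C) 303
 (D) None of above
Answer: A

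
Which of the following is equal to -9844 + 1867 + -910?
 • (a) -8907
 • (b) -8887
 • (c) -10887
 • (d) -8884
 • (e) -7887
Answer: b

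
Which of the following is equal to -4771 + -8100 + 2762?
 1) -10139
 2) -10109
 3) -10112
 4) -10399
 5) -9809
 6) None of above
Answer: 2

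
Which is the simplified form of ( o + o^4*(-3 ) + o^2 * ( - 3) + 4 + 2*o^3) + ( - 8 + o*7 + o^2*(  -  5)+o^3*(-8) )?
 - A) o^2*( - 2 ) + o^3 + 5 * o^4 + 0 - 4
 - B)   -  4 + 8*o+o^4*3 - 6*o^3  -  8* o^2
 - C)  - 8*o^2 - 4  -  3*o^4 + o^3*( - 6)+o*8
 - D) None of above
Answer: C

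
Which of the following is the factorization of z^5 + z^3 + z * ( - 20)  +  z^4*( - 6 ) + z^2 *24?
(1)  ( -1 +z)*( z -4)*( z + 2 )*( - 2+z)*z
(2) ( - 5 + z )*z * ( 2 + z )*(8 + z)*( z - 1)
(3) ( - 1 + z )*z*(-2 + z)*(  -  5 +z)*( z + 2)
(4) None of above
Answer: 3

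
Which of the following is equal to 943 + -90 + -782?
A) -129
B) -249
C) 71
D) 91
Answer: C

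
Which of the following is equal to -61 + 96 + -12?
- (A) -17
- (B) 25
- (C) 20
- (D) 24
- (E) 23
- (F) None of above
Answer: E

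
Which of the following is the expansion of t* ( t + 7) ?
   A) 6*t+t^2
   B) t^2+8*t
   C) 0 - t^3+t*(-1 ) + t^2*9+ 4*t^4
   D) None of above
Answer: D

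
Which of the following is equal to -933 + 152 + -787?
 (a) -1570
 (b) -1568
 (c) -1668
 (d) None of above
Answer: b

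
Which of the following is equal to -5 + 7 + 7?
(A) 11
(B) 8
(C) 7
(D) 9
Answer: D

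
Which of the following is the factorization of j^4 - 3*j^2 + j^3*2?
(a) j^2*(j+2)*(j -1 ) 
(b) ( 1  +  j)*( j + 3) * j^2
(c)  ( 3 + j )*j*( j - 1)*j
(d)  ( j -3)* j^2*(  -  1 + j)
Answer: c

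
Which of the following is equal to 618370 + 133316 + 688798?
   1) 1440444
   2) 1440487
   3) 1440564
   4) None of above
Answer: 4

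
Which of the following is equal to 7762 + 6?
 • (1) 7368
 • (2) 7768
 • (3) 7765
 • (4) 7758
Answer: 2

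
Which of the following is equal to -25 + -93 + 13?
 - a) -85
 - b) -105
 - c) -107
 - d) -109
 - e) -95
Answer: b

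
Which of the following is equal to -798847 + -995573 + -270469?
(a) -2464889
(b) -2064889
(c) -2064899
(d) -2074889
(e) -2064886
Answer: b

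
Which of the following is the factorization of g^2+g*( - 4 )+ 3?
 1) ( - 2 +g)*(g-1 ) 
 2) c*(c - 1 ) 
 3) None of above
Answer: 3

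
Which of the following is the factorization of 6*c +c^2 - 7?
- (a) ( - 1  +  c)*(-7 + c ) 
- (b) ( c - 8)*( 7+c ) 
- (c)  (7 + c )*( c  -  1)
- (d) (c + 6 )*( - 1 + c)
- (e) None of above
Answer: c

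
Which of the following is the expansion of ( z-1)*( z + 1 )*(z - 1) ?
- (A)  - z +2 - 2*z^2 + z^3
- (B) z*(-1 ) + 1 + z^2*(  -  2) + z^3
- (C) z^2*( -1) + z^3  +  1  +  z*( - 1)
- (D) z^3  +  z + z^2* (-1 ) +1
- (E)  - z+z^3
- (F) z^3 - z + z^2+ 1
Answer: C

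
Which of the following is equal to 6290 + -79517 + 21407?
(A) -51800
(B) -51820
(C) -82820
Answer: B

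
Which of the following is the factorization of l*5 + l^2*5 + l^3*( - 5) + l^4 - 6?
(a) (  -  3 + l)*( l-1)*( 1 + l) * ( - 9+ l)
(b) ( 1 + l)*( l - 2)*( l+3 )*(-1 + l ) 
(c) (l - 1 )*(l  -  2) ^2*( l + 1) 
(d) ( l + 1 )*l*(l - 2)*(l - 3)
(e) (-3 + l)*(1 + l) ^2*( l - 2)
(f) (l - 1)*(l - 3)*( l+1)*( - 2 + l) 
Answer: f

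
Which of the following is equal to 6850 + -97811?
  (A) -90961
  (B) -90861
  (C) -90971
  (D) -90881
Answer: A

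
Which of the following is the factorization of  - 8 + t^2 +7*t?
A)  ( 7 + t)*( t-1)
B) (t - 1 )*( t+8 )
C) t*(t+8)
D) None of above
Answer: B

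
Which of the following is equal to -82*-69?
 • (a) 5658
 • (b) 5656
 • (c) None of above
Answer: a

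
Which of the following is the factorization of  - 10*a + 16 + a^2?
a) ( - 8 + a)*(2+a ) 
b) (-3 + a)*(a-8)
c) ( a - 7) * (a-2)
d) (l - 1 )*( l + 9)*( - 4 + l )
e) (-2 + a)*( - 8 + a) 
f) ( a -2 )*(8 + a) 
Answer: e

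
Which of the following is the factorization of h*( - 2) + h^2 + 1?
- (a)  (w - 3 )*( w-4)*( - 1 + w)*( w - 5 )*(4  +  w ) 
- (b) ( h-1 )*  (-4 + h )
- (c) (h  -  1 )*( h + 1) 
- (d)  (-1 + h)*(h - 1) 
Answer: d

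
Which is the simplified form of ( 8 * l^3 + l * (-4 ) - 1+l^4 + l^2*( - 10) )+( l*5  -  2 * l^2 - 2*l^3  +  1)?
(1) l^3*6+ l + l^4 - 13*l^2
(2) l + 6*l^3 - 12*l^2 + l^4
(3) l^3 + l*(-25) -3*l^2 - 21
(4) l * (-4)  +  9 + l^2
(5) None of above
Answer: 2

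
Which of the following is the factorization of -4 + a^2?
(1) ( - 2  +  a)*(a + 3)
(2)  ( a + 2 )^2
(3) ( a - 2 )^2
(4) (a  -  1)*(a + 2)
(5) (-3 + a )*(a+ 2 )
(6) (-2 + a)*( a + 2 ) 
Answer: 6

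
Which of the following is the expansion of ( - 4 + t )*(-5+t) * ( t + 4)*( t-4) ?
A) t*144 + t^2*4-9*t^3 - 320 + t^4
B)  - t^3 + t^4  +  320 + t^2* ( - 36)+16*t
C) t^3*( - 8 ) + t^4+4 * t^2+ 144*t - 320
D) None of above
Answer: A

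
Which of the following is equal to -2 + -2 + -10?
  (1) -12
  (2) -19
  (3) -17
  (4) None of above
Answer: 4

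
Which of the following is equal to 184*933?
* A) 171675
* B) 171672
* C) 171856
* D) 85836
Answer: B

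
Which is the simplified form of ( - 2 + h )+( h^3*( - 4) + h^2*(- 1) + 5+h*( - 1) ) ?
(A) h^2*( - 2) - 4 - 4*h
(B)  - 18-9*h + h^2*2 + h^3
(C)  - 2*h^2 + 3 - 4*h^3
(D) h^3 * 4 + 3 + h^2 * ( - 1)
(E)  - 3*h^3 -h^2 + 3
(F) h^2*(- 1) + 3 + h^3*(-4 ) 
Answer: F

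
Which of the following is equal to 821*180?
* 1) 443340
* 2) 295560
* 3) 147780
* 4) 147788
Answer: 3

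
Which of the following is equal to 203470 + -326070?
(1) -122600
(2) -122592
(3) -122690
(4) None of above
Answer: 1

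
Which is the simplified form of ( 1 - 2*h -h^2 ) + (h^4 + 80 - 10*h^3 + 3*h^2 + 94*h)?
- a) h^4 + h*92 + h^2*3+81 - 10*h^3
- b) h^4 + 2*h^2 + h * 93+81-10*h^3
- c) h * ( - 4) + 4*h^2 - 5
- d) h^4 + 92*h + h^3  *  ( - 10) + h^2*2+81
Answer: d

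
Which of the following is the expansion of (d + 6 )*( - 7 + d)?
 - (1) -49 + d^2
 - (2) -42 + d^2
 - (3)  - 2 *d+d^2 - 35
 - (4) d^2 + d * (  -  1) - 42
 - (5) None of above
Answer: 4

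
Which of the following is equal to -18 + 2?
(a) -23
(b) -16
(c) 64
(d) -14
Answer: b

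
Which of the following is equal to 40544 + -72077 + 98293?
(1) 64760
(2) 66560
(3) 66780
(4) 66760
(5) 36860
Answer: 4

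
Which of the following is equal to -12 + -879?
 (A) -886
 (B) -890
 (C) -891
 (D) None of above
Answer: C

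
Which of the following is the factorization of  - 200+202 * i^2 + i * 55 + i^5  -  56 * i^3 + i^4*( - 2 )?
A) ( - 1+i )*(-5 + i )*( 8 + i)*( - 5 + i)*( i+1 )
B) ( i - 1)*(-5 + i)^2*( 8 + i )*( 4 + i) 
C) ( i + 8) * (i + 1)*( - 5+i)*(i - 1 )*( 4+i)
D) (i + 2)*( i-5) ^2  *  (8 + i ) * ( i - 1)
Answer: A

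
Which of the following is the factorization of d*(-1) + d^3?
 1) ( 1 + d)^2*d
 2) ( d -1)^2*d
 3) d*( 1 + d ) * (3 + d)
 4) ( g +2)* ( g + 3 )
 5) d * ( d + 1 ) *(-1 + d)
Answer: 5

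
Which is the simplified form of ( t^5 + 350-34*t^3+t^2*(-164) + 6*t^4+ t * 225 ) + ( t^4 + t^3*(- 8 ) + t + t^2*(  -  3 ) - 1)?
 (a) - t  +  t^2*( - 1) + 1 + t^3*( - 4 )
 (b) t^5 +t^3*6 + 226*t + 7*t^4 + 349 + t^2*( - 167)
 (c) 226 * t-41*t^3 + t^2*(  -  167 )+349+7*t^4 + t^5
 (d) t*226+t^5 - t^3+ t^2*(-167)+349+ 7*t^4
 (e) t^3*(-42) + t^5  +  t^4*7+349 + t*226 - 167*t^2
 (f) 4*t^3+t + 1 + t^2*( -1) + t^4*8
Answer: e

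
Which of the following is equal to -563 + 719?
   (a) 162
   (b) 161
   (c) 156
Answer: c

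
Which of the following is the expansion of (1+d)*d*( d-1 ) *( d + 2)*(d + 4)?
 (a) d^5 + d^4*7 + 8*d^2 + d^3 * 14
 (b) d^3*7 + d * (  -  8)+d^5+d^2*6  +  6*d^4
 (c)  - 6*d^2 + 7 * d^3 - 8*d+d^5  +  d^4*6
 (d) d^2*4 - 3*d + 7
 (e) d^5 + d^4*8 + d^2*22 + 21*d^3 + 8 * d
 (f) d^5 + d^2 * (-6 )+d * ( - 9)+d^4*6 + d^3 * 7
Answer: c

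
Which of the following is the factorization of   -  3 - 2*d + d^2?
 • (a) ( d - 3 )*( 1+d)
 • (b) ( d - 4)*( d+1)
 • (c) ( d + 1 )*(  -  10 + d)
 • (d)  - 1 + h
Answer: a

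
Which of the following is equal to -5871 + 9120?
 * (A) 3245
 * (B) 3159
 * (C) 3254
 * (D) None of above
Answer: D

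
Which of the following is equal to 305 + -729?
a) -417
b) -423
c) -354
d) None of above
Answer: d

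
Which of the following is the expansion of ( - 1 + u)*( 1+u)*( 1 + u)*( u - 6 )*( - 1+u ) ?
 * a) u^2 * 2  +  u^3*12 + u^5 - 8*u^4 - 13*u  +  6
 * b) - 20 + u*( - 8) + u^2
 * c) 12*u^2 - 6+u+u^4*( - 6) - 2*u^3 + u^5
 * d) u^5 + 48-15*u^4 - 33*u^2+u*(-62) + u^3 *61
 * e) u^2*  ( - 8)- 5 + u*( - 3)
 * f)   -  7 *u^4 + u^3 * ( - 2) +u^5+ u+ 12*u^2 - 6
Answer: c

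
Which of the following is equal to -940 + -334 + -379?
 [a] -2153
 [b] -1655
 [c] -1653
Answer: c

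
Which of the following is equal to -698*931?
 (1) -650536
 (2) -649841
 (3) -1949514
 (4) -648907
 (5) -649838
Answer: 5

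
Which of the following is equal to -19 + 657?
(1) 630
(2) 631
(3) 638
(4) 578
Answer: 3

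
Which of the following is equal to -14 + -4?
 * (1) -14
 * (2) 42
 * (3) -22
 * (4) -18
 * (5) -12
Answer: 4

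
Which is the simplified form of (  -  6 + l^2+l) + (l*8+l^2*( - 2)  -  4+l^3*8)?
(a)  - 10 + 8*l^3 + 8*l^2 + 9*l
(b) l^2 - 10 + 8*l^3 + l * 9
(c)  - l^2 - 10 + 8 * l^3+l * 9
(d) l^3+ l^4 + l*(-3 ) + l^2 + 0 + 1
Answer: c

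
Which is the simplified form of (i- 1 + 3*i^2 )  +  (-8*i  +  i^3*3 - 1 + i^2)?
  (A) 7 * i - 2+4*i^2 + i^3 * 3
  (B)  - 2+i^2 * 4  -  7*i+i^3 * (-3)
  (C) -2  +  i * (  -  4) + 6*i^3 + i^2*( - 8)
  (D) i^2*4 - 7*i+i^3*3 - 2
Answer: D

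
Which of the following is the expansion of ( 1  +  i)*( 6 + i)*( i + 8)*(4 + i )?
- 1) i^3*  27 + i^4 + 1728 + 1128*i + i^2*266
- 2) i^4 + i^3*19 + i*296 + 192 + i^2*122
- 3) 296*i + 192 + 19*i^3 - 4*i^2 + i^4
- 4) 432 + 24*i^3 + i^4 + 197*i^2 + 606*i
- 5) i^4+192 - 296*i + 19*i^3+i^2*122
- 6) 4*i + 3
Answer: 2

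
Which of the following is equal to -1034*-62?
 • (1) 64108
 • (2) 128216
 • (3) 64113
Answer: 1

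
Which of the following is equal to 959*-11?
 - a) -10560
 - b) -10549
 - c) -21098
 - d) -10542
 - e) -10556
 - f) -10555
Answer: b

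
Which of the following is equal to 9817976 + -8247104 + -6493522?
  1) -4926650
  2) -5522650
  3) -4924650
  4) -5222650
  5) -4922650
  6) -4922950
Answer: 5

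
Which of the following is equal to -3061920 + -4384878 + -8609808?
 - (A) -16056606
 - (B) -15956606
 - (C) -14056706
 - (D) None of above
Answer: A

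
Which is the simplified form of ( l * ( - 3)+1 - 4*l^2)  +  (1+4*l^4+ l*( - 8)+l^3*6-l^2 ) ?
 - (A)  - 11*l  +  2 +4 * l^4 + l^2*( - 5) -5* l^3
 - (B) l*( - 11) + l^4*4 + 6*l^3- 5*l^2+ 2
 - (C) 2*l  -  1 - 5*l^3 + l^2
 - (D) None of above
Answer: B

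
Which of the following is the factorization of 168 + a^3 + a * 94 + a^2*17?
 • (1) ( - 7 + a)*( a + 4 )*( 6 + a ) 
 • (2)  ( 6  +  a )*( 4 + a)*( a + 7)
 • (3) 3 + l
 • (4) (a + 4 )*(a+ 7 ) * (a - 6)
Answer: 2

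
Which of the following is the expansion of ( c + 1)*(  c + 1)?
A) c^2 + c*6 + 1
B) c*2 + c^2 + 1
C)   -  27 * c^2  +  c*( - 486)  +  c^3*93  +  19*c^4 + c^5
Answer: B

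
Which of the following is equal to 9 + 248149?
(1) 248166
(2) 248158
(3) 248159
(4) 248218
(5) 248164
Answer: 2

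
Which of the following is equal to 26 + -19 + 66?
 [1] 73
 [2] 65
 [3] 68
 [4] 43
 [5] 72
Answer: 1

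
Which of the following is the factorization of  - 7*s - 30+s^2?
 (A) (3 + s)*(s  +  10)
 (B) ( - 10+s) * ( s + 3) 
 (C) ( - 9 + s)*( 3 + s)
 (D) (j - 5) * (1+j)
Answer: B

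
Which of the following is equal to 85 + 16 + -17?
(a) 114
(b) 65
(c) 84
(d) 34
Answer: c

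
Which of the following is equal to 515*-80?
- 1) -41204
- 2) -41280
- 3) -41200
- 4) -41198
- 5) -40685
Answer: 3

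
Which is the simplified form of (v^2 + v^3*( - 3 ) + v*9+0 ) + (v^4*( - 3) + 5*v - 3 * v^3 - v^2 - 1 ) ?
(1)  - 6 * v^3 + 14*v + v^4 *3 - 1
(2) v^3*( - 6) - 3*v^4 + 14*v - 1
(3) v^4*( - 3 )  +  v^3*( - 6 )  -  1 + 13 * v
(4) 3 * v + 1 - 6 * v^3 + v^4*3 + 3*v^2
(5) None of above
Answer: 2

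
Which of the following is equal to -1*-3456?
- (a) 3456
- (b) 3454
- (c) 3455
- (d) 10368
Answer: a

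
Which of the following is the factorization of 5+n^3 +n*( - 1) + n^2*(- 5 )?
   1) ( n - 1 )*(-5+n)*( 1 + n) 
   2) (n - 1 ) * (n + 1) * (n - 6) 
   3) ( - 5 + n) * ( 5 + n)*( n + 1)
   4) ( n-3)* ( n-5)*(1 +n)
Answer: 1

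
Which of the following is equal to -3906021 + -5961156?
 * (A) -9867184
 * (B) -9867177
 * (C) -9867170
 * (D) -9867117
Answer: B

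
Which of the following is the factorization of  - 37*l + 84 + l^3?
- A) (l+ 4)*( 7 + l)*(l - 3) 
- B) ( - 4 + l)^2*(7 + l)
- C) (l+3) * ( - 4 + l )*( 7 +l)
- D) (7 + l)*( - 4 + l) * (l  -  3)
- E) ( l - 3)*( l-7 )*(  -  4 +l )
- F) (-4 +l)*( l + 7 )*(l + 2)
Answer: D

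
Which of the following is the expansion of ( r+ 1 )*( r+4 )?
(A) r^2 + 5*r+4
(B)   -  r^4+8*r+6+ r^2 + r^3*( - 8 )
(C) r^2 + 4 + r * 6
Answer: A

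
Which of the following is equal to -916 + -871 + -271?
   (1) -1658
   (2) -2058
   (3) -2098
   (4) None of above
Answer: 2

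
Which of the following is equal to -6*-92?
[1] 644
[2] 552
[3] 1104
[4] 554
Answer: 2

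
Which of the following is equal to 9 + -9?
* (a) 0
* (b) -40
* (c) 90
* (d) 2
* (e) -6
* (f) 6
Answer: a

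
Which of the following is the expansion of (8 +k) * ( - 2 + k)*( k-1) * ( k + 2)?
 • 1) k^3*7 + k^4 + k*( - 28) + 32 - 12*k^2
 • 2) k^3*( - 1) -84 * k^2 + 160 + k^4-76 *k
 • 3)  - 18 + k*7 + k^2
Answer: 1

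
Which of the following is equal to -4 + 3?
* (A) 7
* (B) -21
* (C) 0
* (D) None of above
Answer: D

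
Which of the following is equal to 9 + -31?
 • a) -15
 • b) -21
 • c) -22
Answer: c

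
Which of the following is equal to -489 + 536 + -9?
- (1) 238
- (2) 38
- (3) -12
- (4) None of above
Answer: 2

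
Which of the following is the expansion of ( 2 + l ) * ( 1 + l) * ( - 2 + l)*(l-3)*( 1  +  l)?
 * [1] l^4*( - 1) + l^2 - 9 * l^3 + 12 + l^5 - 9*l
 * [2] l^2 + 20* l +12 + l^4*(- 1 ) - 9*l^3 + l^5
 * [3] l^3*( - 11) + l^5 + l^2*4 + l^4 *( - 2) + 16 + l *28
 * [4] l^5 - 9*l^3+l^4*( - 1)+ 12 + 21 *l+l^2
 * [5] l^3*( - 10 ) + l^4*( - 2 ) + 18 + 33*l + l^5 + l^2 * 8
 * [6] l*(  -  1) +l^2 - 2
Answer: 2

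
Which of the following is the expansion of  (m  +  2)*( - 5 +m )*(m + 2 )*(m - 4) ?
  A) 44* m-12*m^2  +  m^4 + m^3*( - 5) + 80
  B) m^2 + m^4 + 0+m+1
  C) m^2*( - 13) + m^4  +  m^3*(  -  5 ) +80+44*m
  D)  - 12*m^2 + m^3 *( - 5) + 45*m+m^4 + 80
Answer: A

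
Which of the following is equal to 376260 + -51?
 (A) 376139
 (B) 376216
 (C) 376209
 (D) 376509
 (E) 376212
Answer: C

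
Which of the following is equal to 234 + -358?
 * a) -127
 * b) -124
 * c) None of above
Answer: b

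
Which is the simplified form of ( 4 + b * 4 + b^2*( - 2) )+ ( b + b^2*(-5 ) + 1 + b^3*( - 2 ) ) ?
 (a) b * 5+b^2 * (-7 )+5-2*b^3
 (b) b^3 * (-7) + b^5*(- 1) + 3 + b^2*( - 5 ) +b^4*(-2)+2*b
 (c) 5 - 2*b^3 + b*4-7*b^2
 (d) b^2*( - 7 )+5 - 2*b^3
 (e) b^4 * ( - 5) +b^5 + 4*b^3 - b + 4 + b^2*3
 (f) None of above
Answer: a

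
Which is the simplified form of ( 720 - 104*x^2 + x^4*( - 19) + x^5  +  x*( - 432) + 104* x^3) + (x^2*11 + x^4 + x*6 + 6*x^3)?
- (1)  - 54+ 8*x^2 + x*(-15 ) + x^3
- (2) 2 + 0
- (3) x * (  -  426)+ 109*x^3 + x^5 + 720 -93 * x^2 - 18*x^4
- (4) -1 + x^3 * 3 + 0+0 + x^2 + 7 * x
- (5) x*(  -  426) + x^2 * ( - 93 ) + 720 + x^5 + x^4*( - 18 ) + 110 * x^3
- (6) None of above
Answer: 5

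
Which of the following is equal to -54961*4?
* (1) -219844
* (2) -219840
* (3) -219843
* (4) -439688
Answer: 1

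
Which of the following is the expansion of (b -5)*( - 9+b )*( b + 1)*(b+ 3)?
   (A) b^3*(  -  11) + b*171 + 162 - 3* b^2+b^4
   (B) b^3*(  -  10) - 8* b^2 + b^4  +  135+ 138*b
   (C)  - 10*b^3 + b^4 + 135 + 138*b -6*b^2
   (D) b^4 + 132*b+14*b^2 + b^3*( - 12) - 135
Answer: B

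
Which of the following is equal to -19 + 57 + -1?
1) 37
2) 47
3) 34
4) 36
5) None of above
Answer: 1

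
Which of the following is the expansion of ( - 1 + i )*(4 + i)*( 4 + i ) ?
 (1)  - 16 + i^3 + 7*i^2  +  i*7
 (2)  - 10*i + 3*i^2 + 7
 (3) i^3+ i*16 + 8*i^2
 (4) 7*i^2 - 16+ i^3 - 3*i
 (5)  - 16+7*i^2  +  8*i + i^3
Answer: 5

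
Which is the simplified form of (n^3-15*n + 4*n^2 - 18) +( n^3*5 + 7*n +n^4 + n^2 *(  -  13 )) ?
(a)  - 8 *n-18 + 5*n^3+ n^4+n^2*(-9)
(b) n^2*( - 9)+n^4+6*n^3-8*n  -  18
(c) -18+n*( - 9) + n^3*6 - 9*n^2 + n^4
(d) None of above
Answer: b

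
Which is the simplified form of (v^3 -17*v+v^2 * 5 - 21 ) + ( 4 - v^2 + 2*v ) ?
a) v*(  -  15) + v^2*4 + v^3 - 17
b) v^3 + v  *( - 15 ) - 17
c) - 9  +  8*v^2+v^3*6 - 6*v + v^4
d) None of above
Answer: a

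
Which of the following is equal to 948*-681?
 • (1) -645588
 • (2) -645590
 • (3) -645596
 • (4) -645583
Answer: 1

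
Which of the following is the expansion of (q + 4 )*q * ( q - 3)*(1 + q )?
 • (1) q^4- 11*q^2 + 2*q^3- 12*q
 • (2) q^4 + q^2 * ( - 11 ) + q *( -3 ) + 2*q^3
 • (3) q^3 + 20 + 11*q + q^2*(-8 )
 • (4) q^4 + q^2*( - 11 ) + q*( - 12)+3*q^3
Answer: 1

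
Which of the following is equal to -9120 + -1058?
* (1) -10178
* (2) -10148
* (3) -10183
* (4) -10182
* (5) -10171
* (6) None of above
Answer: 1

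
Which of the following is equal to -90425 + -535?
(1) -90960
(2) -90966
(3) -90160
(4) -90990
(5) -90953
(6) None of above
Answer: 1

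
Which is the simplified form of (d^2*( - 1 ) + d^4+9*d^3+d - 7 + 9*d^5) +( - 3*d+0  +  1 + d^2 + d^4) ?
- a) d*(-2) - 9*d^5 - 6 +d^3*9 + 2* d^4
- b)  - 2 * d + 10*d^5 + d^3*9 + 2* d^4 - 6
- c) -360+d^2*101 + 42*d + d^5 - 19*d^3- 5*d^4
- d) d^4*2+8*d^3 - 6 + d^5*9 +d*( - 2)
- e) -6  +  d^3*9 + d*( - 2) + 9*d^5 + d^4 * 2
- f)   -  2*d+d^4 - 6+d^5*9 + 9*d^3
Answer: e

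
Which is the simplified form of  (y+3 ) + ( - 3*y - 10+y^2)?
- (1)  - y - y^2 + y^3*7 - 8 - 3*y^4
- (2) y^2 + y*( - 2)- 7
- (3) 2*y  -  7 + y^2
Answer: 2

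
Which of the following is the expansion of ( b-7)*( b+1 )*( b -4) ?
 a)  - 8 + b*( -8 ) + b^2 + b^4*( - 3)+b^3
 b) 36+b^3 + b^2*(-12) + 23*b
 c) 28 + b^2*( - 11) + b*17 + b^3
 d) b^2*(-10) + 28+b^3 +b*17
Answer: d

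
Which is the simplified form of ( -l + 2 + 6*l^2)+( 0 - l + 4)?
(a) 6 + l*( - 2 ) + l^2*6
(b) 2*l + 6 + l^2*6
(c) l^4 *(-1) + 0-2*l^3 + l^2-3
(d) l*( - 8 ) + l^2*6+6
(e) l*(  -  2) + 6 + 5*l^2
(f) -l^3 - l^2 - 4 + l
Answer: a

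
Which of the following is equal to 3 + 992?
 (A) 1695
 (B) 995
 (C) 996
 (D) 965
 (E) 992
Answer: B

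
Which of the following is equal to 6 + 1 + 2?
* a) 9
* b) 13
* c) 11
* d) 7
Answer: a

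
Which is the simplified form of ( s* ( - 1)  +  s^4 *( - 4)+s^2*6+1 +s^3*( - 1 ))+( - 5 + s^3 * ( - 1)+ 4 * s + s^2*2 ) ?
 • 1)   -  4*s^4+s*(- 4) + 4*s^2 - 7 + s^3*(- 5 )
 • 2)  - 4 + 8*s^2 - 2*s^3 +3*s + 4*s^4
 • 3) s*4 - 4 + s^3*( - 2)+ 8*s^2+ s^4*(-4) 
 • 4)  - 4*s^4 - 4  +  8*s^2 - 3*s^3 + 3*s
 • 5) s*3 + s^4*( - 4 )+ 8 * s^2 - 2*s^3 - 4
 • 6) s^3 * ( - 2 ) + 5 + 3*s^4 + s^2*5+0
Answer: 5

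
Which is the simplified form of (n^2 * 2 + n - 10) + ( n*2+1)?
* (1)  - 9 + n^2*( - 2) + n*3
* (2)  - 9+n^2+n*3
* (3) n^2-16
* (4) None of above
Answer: 4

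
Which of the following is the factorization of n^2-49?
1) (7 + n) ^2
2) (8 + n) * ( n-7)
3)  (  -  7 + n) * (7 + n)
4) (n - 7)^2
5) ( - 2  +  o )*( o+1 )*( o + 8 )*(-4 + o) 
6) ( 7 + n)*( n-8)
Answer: 3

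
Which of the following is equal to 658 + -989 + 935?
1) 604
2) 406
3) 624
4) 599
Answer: 1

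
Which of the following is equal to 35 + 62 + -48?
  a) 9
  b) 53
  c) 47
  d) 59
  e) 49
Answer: e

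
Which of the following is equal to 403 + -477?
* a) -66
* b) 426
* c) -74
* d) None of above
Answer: c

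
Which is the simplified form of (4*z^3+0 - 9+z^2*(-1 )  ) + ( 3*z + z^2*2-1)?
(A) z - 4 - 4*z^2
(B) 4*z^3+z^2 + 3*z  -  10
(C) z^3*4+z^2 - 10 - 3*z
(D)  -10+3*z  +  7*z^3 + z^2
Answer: B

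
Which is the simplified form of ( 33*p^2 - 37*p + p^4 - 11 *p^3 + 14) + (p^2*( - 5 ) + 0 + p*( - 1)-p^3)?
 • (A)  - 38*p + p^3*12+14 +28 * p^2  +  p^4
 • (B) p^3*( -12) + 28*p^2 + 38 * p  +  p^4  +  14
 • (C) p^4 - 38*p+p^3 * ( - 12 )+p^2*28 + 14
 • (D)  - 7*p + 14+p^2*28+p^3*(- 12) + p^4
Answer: C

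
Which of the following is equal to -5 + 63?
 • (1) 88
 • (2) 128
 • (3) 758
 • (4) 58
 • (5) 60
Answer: 4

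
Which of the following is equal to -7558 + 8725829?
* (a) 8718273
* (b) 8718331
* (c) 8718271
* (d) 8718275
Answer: c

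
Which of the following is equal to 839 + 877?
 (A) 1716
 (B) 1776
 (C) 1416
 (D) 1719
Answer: A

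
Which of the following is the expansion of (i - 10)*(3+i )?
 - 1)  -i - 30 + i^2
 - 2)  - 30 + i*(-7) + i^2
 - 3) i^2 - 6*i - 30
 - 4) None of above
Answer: 2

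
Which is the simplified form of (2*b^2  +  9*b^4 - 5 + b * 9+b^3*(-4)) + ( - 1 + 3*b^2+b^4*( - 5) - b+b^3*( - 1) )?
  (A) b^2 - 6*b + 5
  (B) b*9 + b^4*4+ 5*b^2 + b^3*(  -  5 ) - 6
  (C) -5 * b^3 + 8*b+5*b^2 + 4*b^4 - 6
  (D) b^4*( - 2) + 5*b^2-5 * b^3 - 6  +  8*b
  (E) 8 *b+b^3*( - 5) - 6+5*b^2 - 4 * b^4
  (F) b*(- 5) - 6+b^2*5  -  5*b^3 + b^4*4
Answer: C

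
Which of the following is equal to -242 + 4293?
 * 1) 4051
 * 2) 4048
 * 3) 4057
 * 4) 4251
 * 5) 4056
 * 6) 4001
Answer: 1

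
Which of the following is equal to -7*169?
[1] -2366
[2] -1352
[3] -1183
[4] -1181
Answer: 3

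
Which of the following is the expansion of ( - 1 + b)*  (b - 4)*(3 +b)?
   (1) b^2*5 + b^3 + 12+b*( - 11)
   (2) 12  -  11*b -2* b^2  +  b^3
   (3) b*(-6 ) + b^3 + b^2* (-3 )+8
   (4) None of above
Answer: 2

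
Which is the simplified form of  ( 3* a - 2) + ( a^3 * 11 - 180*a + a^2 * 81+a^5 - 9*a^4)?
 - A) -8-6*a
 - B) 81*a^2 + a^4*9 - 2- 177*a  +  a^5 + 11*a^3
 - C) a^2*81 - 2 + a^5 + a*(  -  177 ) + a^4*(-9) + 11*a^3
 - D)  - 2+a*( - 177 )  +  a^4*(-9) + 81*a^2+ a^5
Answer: C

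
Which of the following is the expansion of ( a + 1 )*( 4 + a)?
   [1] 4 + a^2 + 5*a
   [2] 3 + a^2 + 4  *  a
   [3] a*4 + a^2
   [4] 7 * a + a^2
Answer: 1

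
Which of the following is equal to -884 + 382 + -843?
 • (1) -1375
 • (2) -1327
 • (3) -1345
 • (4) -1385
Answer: 3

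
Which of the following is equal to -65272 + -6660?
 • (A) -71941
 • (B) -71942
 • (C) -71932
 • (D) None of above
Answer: C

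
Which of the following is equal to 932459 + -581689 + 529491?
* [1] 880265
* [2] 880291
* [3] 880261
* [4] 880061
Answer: 3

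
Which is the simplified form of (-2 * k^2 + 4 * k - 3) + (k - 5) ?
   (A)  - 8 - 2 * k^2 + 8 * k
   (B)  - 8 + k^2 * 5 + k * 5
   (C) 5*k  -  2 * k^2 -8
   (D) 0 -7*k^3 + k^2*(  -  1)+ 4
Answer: C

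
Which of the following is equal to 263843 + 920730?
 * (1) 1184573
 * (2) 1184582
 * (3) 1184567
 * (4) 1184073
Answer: 1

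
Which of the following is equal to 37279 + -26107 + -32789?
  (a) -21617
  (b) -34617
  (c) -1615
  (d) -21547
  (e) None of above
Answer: a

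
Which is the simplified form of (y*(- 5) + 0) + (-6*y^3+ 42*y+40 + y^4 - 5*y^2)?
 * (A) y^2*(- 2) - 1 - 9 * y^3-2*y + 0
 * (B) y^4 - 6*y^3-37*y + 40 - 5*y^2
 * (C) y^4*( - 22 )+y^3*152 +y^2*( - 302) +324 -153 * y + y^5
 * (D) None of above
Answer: D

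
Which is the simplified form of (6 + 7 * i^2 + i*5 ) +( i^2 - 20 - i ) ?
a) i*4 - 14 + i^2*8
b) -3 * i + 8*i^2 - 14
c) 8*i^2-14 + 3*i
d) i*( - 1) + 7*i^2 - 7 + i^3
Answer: a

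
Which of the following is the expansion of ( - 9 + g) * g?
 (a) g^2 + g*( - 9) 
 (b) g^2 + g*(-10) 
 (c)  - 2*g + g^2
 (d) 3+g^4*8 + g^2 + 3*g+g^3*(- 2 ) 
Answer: a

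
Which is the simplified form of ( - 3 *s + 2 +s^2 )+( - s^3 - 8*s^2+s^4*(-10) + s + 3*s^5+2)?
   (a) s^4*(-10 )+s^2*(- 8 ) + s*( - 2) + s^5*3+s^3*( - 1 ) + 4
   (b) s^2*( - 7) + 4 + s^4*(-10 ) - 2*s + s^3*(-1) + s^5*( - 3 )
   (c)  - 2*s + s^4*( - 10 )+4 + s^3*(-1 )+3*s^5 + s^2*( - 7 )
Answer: c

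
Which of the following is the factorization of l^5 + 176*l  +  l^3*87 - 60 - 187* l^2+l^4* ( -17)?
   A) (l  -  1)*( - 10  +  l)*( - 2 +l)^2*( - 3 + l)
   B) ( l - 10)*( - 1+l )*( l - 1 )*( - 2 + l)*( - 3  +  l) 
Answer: B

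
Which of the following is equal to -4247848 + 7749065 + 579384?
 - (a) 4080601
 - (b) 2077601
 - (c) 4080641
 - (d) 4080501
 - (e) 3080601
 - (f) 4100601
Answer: a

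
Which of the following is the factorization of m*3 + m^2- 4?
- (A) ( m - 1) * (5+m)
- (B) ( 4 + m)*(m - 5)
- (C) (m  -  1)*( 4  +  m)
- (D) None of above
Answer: C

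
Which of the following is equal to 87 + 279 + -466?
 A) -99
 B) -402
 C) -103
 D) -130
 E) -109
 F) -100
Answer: F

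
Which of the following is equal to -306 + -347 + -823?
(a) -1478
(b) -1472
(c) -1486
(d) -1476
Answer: d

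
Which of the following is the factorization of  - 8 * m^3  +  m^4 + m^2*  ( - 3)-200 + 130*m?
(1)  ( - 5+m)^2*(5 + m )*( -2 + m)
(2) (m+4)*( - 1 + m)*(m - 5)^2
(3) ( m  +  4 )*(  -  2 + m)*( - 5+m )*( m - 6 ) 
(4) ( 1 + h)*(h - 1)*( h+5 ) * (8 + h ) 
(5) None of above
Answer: 5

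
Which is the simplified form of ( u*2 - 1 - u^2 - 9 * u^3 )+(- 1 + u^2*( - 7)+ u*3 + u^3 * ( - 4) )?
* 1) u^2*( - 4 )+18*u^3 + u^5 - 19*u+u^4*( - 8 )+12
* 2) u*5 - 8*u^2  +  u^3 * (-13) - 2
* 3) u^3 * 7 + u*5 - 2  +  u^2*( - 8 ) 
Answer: 2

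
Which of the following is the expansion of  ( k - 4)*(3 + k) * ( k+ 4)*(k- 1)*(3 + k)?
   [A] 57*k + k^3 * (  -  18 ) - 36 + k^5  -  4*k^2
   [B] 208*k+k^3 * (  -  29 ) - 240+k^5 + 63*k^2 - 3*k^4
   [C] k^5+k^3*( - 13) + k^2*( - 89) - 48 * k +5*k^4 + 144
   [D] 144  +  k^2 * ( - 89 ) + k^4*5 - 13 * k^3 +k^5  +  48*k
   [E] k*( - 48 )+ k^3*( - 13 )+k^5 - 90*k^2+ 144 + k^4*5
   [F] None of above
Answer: C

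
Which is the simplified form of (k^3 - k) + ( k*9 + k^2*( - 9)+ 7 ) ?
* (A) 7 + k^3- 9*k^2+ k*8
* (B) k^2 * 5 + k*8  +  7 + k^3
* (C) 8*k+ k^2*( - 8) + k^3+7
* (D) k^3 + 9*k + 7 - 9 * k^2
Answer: A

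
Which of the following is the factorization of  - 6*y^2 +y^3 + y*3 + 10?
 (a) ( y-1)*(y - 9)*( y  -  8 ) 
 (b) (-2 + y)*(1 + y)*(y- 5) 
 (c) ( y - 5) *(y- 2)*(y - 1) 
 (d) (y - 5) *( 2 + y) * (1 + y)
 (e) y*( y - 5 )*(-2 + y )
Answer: b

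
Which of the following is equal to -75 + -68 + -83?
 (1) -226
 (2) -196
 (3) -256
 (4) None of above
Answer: 1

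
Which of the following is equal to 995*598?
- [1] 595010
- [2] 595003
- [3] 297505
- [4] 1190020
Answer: 1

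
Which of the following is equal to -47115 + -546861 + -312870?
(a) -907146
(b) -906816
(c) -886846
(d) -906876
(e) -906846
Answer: e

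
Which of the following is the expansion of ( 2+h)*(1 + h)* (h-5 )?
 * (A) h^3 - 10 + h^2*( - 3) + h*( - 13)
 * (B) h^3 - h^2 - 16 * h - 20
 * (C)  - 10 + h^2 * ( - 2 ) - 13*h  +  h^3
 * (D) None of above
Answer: C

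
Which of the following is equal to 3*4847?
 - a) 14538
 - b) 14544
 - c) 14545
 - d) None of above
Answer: d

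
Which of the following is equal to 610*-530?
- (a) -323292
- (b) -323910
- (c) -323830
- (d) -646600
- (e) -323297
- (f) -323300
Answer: f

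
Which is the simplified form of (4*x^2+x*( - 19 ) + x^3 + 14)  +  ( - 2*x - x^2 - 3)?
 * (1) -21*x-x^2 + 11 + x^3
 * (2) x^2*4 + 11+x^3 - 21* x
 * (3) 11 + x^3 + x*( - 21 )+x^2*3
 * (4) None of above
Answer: 3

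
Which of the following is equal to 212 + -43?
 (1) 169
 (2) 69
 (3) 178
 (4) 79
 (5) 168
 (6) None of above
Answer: 1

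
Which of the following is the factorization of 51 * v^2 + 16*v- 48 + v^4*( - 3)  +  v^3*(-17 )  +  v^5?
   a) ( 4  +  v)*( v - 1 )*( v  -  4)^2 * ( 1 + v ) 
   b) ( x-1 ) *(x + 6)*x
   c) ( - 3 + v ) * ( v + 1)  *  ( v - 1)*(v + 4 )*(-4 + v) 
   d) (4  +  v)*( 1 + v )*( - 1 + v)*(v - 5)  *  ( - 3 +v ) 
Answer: c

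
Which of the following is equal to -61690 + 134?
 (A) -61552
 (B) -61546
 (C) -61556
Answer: C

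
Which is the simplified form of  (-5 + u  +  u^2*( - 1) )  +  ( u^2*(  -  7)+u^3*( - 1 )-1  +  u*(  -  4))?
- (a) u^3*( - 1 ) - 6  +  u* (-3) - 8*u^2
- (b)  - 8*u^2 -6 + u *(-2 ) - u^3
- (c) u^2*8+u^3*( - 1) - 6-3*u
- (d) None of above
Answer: a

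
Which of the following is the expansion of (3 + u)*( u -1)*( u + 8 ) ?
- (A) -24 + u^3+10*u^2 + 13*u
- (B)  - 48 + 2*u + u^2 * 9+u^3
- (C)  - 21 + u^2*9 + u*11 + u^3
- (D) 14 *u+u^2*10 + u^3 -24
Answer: A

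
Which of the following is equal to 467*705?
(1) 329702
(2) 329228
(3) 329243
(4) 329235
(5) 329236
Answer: 4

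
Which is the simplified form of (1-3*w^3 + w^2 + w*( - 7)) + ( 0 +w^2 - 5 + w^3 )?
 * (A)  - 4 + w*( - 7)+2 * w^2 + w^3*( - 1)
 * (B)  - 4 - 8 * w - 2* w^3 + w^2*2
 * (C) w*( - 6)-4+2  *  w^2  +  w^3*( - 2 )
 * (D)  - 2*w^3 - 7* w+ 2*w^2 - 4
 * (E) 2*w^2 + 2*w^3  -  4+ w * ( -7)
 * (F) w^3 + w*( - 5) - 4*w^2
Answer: D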